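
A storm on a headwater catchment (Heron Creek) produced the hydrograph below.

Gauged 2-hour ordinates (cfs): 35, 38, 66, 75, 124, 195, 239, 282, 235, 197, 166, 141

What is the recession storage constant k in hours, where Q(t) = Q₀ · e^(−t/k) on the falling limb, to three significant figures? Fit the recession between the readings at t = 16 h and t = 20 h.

On the falling limb, Q drops from 235 to 166 cfs between t = 16 h and t = 20 h (Δt = 4 h).
k = −Δt / ln(Q₂/Q₁) = −4 / ln(166/235) = 11.5 h.

k ≈ 11.5 h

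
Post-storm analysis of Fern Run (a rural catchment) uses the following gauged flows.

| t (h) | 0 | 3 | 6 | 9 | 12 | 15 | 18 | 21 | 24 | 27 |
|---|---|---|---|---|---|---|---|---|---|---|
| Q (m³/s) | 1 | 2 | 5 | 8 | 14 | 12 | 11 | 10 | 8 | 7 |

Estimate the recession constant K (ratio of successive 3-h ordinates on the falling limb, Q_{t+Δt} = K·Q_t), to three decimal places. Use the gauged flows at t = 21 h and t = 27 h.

Using the recession-limb readings at t = 21 h and t = 27 h: Q falls from 10 to 7 m³/s over 2 intervals.
K = (Q₂/Q₁)^(1/2) = (7/10)^(1/2) = 0.837.

K ≈ 0.837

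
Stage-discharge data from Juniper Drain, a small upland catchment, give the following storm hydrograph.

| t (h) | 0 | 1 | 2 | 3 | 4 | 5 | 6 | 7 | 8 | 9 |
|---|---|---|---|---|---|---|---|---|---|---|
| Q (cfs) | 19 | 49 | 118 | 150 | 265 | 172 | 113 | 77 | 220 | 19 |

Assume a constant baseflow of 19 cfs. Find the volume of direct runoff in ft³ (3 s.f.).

V ≈ 3.64 × 10^6 ft³

Direct-runoff ordinates (Q − Q_b): 0.0, 30.0, 99.0, 131.0, 246.0, 153.0, 94.0, 58.0, 201.0, 0.0 cfs.
ΣQ_DR = 1012 cfs.
With Δt = 1 h = 3600 s, V = ΣQ_DR · Δt = 1012 × 3600 = 3.64 × 10^6 ft³.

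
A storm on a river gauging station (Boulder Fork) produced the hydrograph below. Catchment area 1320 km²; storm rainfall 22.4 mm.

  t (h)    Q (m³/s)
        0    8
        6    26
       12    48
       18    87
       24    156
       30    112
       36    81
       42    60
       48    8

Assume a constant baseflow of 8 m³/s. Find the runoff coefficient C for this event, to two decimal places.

C ≈ 0.38

ΣQ_DR = 514.0 m³/s; V = ΣQ_DR·Δt = 1.110 × 10^7 m³.
Runoff depth d = V / A = 8.411 mm.
C = d / P = 8.411 / 22.4 = 0.38.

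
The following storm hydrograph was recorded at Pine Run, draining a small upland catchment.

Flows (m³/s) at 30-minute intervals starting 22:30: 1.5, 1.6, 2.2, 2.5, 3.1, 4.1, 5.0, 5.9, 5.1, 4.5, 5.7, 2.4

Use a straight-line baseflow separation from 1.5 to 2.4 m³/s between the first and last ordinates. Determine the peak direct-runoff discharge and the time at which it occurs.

Q_p = 3.83 m³/s at t = 02:00

Subtracting baseflow gives direct-runoff ordinates: 0.00, 0.02, 0.54, 0.75, 1.27, 2.19, 3.01, 3.83, 2.95, 2.26, 3.38, 0.00 m³/s.
The maximum is 3.83 m³/s, occurring at the reading for t = 02:00.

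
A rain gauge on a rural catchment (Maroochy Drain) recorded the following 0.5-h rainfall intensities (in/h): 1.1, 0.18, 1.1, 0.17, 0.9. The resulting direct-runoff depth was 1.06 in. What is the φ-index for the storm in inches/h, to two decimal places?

φ ≈ 0.33 in/h

Only the 3 blocks with intensity above φ contribute runoff: 1.1, 1.1, 0.9 in/h.
Σ(I−φ)·Δt = d  ⇒  (1.1+1.1+0.9 − 3φ)·0.5 = 1.06
φ = (3.100 − 1.06/0.5) / 3 = 0.33 in/h.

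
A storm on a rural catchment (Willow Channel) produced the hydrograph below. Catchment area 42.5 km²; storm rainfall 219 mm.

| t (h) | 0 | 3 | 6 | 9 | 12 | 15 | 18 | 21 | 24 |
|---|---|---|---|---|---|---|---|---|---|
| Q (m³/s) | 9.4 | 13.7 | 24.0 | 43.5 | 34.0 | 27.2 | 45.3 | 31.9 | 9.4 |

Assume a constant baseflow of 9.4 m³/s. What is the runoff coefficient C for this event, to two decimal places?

C ≈ 0.18

ΣQ_DR = 153.8 m³/s; V = ΣQ_DR·Δt = 1.661 × 10^6 m³.
Runoff depth d = V / A = 39.08 mm.
C = d / P = 39.08 / 219 = 0.18.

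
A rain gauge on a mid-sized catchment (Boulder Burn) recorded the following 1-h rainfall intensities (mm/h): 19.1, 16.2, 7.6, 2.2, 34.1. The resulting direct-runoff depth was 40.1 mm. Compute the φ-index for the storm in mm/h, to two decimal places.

φ ≈ 9.77 mm/h

Only the 3 blocks with intensity above φ contribute runoff: 19.1, 16.2, 34.1 mm/h.
Σ(I−φ)·Δt = d  ⇒  (19.1+16.2+34.1 − 3φ)·1 = 40.1
φ = (69.40 − 40.1/1) / 3 = 9.77 mm/h.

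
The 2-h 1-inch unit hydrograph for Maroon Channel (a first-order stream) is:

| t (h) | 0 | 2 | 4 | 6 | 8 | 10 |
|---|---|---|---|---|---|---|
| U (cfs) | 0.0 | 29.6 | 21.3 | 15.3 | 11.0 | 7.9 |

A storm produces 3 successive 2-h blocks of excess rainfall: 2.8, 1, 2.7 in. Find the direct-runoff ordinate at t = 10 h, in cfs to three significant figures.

By discrete convolution, Q_j = Σ (P_i / 1 in) · U_{j−i}.
At t = 10 h (j=5): Q = (2.8/1)·7.9 + (1/1)·11.0 + (2.7/1)·15.3 = 74.4 cfs.

Q ≈ 74.4 cfs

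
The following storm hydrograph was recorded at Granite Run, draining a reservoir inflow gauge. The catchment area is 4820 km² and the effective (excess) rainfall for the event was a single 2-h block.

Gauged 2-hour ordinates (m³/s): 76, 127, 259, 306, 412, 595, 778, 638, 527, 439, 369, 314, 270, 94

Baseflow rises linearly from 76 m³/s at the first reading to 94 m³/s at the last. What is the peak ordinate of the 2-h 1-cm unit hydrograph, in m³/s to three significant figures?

Direct runoff: 0.00, 49.62, 180.23, 225.85, 330.46, 512.08, 693.69, 552.31, 439.92, 350.54, 279.15, 222.77, 177.38, 0.00 m³/s; ΣQ_DR = 4014 m³/s, peak = 693.69 m³/s.
Runoff depth d = ΣQ_DR·Δt / A = 4014 × 7200 / (4820 km²) = 5.996 mm.
The 1-cm UH is the DRH scaled by (10 mm)/d, so U_p = 693.69 × 10/5.996 = 1160 m³/s.

U_p ≈ 1160 m³/s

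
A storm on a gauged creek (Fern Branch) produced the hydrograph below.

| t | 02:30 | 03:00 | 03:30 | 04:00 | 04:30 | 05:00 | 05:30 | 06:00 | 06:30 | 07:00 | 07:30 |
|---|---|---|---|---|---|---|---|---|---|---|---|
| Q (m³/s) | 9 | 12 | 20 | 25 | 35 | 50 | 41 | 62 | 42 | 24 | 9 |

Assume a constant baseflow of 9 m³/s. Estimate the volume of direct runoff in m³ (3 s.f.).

Direct-runoff ordinates (Q − Q_b): 0.0, 3.0, 11.0, 16.0, 26.0, 41.0, 32.0, 53.0, 33.0, 15.0, 0.0 m³/s.
ΣQ_DR = 230.0 m³/s.
With Δt = 0.5 h = 1800 s, V = ΣQ_DR · Δt = 230.0 × 1800 = 4.14 × 10^5 m³.

V ≈ 4.14 × 10^5 m³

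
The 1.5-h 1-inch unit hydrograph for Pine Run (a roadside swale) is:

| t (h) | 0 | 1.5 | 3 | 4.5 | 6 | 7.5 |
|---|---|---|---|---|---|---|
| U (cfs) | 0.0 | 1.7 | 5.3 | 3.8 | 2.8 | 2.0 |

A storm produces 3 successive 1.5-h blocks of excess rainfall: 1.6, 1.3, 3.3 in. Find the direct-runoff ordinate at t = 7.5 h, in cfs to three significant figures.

Q ≈ 19.4 cfs

By discrete convolution, Q_j = Σ (P_i / 1 in) · U_{j−i}.
At t = 7.5 h (j=5): Q = (1.6/1)·2.0 + (1.3/1)·2.8 + (3.3/1)·3.8 = 19.4 cfs.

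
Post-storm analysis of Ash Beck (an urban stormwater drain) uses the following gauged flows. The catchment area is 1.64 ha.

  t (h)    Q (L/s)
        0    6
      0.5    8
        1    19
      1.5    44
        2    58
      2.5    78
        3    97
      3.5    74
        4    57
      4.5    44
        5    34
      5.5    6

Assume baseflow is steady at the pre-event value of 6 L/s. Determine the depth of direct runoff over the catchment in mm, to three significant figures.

d ≈ 49.7 mm

Direct runoff: 0.0, 2.0, 13.0, 38.0, 52.0, 72.0, 91.0, 68.0, 51.0, 38.0, 28.0, 0.0 L/s; ΣQ_DR = 453.0 L/s.
V = ΣQ_DR · Δt = 453.0 × 1800 s = 8.154 × 10^5 L.
Over A = 1.64 ha, depth = V / A = 49.7 mm.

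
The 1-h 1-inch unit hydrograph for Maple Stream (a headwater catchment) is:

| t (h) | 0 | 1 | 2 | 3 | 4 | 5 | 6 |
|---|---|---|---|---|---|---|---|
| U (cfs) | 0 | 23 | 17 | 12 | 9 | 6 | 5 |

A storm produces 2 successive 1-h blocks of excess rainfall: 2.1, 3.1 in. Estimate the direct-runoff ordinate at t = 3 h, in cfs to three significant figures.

Q ≈ 77.9 cfs

By discrete convolution, Q_j = Σ (P_i / 1 in) · U_{j−i}.
At t = 3 h (j=3): Q = (2.1/1)·12 + (3.1/1)·17 = 77.9 cfs.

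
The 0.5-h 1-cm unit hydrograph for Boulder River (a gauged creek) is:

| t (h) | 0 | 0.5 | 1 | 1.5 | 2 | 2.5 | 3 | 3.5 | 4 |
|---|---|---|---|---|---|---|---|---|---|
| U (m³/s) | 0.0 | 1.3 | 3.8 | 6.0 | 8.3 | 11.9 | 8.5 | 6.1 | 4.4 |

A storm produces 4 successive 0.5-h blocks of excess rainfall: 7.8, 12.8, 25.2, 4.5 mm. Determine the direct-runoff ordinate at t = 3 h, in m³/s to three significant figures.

Q ≈ 45.5 m³/s

By discrete convolution, Q_j = Σ (P_i / 10 mm) · U_{j−i}.
At t = 3 h (j=6): Q = (7.8/10)·8.5 + (12.8/10)·11.9 + (25.2/10)·8.3 + (4.5/10)·6.0 = 45.5 m³/s.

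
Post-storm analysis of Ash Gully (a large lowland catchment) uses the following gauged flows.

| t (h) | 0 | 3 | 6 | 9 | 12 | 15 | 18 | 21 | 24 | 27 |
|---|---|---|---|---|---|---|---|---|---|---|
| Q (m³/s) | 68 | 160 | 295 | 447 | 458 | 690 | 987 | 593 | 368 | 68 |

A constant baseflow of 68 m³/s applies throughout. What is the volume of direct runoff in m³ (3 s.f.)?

V ≈ 3.73 × 10^7 m³

Direct-runoff ordinates (Q − Q_b): 0.0, 92.0, 227.0, 379.0, 390.0, 622.0, 919.0, 525.0, 300.0, 0.0 m³/s.
ΣQ_DR = 3454 m³/s.
With Δt = 3 h = 10800 s, V = ΣQ_DR · Δt = 3454 × 10800 = 3.73 × 10^7 m³.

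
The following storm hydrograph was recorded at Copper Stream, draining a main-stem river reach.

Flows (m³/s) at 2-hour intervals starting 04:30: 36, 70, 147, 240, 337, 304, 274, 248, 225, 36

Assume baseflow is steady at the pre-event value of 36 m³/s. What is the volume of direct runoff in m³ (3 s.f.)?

Direct-runoff ordinates (Q − Q_b): 0.0, 34.0, 111.0, 204.0, 301.0, 268.0, 238.0, 212.0, 189.0, 0.0 m³/s.
ΣQ_DR = 1557 m³/s.
With Δt = 2 h = 7200 s, V = ΣQ_DR · Δt = 1557 × 7200 = 1.12 × 10^7 m³.

V ≈ 1.12 × 10^7 m³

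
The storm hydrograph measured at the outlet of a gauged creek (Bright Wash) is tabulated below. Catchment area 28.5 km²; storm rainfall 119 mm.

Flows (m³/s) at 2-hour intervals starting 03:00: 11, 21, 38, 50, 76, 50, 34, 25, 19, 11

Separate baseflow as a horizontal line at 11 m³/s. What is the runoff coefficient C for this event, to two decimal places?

ΣQ_DR = 225.0 m³/s; V = ΣQ_DR·Δt = 1.620 × 10^6 m³.
Runoff depth d = V / A = 56.84 mm.
C = d / P = 56.84 / 119 = 0.48.

C ≈ 0.48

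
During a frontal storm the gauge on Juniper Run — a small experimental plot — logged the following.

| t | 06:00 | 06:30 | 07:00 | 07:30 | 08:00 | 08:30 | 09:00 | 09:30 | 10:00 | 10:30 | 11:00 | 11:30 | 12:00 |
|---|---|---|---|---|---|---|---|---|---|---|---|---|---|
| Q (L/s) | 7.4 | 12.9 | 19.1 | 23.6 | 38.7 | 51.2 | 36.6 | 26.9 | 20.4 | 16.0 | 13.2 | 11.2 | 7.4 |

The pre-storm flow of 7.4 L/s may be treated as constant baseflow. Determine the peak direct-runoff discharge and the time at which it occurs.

Q_p = 43.8 L/s at t = 08:30

Subtracting baseflow gives direct-runoff ordinates: 0.0, 5.5, 11.7, 16.2, 31.3, 43.8, 29.2, 19.5, 13.0, 8.6, 5.8, 3.8, 0.0 L/s.
The maximum is 43.8 L/s, occurring at the reading for t = 08:30.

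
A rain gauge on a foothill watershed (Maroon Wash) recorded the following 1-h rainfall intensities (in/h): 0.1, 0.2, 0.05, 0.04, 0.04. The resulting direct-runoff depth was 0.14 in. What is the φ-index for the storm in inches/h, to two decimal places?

Only the 2 blocks with intensity above φ contribute runoff: 0.1, 0.2 in/h.
Σ(I−φ)·Δt = d  ⇒  (0.1+0.2 − 2φ)·1 = 0.14
φ = (0.3000 − 0.14/1) / 2 = 0.08 in/h.

φ ≈ 0.08 in/h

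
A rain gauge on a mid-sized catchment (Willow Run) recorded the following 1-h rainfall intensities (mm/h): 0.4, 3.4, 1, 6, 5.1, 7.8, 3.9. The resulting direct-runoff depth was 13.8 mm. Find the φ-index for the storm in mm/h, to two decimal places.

Only the 5 blocks with intensity above φ contribute runoff: 3.4, 6, 5.1, 7.8, 3.9 mm/h.
Σ(I−φ)·Δt = d  ⇒  (3.4+6+5.1+7.8+3.9 − 5φ)·1 = 13.8
φ = (26.20 − 13.8/1) / 5 = 2.48 mm/h.

φ ≈ 2.48 mm/h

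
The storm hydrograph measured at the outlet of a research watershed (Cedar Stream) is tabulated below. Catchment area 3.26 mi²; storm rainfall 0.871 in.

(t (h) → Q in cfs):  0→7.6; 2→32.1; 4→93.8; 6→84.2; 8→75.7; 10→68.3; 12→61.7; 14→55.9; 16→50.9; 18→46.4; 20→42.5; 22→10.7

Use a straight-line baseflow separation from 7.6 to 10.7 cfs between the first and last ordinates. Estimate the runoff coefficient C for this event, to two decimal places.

ΣQ_DR = 520.0 cfs; V = ΣQ_DR·Δt = 3.744 × 10^6 ft³.
Runoff depth d = V / A = 0.4943 in.
C = d / P = 0.4943 / 0.871 = 0.57.

C ≈ 0.57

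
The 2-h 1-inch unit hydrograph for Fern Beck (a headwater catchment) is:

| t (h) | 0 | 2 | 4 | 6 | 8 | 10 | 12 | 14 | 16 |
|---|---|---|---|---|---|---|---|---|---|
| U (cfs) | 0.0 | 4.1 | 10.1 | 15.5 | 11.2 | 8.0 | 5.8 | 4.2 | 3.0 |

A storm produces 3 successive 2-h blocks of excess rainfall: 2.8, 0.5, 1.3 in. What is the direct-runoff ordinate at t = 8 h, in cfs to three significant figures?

Q ≈ 52.2 cfs

By discrete convolution, Q_j = Σ (P_i / 1 in) · U_{j−i}.
At t = 8 h (j=4): Q = (2.8/1)·11.2 + (0.5/1)·15.5 + (1.3/1)·10.1 = 52.2 cfs.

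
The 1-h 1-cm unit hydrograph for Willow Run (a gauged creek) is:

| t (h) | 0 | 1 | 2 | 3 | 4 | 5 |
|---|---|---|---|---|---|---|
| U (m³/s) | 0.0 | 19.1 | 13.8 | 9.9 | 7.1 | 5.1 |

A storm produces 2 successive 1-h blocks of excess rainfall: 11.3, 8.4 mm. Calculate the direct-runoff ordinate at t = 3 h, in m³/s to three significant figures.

By discrete convolution, Q_j = Σ (P_i / 10 mm) · U_{j−i}.
At t = 3 h (j=3): Q = (11.3/10)·9.9 + (8.4/10)·13.8 = 22.8 m³/s.

Q ≈ 22.8 m³/s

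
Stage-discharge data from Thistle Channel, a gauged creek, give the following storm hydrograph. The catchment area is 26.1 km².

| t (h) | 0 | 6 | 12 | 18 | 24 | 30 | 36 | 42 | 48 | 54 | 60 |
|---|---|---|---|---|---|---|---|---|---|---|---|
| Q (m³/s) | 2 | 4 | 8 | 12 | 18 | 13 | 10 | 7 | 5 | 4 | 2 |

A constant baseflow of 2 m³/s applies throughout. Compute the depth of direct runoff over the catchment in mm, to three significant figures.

Direct runoff: 0.0, 2.0, 6.0, 10.0, 16.0, 11.0, 8.0, 5.0, 3.0, 2.0, 0.0 m³/s; ΣQ_DR = 63.00 m³/s.
V = ΣQ_DR · Δt = 63.00 × 21600 s = 1.361 × 10^6 m³.
Over A = 26.1 km², depth = V / A = 52.1 mm.

d ≈ 52.1 mm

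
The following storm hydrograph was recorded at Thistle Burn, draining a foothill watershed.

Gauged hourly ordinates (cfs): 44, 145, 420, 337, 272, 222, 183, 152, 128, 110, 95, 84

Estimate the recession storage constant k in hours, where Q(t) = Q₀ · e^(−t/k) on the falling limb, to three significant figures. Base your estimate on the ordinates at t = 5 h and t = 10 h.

k ≈ 5.89 h

On the falling limb, Q drops from 222 to 95 cfs between t = 5 h and t = 10 h (Δt = 5 h).
k = −Δt / ln(Q₂/Q₁) = −5 / ln(95/222) = 5.89 h.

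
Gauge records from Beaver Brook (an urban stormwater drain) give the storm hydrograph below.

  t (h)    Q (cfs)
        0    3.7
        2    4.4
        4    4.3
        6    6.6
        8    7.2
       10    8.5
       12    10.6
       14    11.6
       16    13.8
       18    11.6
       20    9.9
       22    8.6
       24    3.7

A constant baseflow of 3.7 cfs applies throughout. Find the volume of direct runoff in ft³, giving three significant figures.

V ≈ 4.06 × 10^5 ft³

Direct-runoff ordinates (Q − Q_b): 0.0, 0.7, 0.6, 2.9, 3.5, 4.8, 6.9, 7.9, 10.1, 7.9, 6.2, 4.9, 0.0 cfs.
ΣQ_DR = 56.40 cfs.
With Δt = 2 h = 7200 s, V = ΣQ_DR · Δt = 56.40 × 7200 = 4.06 × 10^5 ft³.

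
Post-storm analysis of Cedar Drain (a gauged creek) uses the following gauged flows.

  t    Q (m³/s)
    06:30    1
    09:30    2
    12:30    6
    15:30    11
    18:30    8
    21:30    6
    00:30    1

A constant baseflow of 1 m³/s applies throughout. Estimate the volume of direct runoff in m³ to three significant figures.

Direct-runoff ordinates (Q − Q_b): 0.0, 1.0, 5.0, 10.0, 7.0, 5.0, 0.0 m³/s.
ΣQ_DR = 28.00 m³/s.
With Δt = 3 h = 10800 s, V = ΣQ_DR · Δt = 28.00 × 10800 = 3.02 × 10^5 m³.

V ≈ 3.02 × 10^5 m³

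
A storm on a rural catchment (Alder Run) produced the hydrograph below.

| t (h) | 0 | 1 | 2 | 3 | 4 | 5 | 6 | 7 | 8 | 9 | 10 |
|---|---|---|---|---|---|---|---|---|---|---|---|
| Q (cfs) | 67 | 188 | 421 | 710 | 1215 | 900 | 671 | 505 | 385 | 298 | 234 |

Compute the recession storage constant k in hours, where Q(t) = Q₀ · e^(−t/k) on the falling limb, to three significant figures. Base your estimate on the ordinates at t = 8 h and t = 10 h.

k ≈ 4.02 h

On the falling limb, Q drops from 385 to 234 cfs between t = 8 h and t = 10 h (Δt = 2 h).
k = −Δt / ln(Q₂/Q₁) = −2 / ln(234/385) = 4.02 h.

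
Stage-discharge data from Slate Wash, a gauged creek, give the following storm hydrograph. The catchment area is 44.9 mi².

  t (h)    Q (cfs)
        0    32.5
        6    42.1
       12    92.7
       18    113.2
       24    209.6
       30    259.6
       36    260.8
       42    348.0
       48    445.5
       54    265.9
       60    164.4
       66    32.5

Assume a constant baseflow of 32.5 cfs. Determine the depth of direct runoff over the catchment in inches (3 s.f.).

d ≈ 0.389 in

Direct runoff: 0.0, 9.6, 60.2, 80.7, 177.1, 227.1, 228.3, 315.5, 413.0, 233.4, 131.9, 0.0 cfs; ΣQ_DR = 1877 cfs.
V = ΣQ_DR · Δt = 1877 × 21600 s = 4.054 × 10^7 ft³.
Over A = 44.9 mi², depth = V / A = 0.389 in.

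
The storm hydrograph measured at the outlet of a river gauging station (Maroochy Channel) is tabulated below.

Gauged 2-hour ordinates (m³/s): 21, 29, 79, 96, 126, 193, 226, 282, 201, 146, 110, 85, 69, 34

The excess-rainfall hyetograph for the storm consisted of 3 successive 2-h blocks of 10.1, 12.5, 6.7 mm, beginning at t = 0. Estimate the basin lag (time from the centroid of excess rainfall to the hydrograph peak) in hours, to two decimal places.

t_L ≈ 11.23 h

Centroid of excess rainfall: t_c = Σ P_i·t̄_i / ΣP_i = 2.7679 h (block centres at 1, 3, 5 h).
Hydrograph peak occurs at t = 14 h, so basin lag t_L = 14 − 2.7679 = 11.23 h.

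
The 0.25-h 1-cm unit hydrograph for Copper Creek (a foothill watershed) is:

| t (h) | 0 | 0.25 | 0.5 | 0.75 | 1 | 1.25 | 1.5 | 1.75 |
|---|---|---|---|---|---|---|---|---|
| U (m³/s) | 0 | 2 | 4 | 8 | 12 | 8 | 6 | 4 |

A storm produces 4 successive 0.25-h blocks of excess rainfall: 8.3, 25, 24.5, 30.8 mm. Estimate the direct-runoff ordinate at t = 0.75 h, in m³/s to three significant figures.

Q ≈ 21.5 m³/s

By discrete convolution, Q_j = Σ (P_i / 10 mm) · U_{j−i}.
At t = 0.75 h (j=3): Q = (8.3/10)·8 + (25/10)·4 + (24.5/10)·2 + (30.8/10)·0 = 21.5 m³/s.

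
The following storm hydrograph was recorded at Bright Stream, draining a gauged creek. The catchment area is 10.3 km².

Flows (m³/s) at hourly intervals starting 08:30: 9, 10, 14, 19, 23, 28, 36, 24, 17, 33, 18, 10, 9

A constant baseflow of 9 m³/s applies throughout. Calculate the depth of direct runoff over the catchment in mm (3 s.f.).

d ≈ 46.5 mm

Direct runoff: 0.0, 1.0, 5.0, 10.0, 14.0, 19.0, 27.0, 15.0, 8.0, 24.0, 9.0, 1.0, 0.0 m³/s; ΣQ_DR = 133.0 m³/s.
V = ΣQ_DR · Δt = 133.0 × 3600 s = 4.788 × 10^5 m³.
Over A = 10.3 km², depth = V / A = 46.5 mm.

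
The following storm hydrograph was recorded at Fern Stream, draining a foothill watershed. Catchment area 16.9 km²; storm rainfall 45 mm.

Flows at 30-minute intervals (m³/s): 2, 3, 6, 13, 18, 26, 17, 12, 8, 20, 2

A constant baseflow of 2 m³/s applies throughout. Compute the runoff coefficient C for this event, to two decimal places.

C ≈ 0.25

ΣQ_DR = 105.0 m³/s; V = ΣQ_DR·Δt = 1.890 × 10^5 m³.
Runoff depth d = V / A = 11.18 mm.
C = d / P = 11.18 / 45 = 0.25.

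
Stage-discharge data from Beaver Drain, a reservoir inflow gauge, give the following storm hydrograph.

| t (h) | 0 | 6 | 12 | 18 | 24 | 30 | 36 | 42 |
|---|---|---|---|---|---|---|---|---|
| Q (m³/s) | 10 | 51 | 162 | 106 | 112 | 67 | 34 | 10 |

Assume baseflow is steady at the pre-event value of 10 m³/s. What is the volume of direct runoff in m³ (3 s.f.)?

V ≈ 1.02 × 10^7 m³

Direct-runoff ordinates (Q − Q_b): 0.0, 41.0, 152.0, 96.0, 102.0, 57.0, 24.0, 0.0 m³/s.
ΣQ_DR = 472.0 m³/s.
With Δt = 6 h = 21600 s, V = ΣQ_DR · Δt = 472.0 × 21600 = 1.02 × 10^7 m³.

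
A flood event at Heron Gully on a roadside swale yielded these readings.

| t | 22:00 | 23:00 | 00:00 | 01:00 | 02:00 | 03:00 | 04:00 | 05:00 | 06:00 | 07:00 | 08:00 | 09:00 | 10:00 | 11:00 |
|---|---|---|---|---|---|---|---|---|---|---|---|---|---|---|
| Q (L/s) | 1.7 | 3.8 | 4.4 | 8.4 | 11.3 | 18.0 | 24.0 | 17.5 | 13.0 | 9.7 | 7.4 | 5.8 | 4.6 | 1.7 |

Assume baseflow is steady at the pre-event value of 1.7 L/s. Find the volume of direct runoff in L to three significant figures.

Direct-runoff ordinates (Q − Q_b): 0.0, 2.1, 2.7, 6.7, 9.6, 16.3, 22.3, 15.8, 11.3, 8.0, 5.7, 4.1, 2.9, 0.0 L/s.
ΣQ_DR = 107.5 L/s.
With Δt = 1 h = 3600 s, V = ΣQ_DR · Δt = 107.5 × 3600 = 3.87 × 10^5 L.

V ≈ 3.87 × 10^5 L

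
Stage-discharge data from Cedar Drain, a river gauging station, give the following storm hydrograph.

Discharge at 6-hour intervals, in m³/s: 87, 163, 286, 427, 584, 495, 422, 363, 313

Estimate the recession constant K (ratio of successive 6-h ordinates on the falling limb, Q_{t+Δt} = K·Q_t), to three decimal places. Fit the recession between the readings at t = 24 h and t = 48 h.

Using the recession-limb readings at t = 24 h and t = 48 h: Q falls from 584 to 313 m³/s over 4 intervals.
K = (Q₂/Q₁)^(1/4) = (313/584)^(1/4) = 0.856.

K ≈ 0.856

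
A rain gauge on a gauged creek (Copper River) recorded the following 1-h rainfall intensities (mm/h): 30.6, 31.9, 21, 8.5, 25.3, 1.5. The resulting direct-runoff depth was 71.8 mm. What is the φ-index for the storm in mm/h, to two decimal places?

Only the 4 blocks with intensity above φ contribute runoff: 30.6, 31.9, 21, 25.3 mm/h.
Σ(I−φ)·Δt = d  ⇒  (30.6+31.9+21+25.3 − 4φ)·1 = 71.8
φ = (108.8 − 71.8/1) / 4 = 9.25 mm/h.

φ ≈ 9.25 mm/h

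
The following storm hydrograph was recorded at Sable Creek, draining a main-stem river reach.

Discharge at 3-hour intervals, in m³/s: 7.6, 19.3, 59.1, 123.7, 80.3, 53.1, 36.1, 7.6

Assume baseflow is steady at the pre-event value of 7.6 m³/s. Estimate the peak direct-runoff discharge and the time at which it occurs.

Subtracting baseflow gives direct-runoff ordinates: 0.0, 11.7, 51.5, 116.1, 72.7, 45.5, 28.5, 0.0 m³/s.
The maximum is 116.1 m³/s, occurring at the reading for t = 9 h.

Q_p = 116.1 m³/s at t = 9 h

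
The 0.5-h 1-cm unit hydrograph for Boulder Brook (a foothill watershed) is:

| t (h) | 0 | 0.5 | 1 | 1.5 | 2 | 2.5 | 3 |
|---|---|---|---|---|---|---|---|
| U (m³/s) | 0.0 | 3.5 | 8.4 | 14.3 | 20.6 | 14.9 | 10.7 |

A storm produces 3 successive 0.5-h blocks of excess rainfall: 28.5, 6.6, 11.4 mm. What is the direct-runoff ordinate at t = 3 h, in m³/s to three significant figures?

Q ≈ 63.8 m³/s

By discrete convolution, Q_j = Σ (P_i / 10 mm) · U_{j−i}.
At t = 3 h (j=6): Q = (28.5/10)·10.7 + (6.6/10)·14.9 + (11.4/10)·20.6 = 63.8 m³/s.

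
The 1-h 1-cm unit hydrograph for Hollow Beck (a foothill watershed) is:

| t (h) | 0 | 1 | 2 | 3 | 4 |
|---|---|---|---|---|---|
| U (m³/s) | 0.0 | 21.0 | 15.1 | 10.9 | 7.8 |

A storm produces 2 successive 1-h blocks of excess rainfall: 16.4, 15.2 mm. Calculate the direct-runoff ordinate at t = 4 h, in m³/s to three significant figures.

Q ≈ 29.4 m³/s

By discrete convolution, Q_j = Σ (P_i / 10 mm) · U_{j−i}.
At t = 4 h (j=4): Q = (16.4/10)·7.8 + (15.2/10)·10.9 = 29.4 m³/s.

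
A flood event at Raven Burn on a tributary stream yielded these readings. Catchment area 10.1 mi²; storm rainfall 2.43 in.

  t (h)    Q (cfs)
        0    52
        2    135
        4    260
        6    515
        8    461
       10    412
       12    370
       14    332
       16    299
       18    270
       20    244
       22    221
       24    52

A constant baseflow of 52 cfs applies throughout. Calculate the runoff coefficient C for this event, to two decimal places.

C ≈ 0.37

ΣQ_DR = 2947 cfs; V = ΣQ_DR·Δt = 2.122 × 10^7 ft³.
Runoff depth d = V / A = 0.9043 in.
C = d / P = 0.9043 / 2.43 = 0.37.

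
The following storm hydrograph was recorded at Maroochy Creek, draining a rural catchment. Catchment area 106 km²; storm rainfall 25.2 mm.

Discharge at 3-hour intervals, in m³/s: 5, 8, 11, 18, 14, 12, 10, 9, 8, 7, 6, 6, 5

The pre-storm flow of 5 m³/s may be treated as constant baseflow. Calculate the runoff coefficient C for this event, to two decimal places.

C ≈ 0.22

ΣQ_DR = 54.00 m³/s; V = ΣQ_DR·Δt = 5.832 × 10^5 m³.
Runoff depth d = V / A = 5.502 mm.
C = d / P = 5.502 / 25.2 = 0.22.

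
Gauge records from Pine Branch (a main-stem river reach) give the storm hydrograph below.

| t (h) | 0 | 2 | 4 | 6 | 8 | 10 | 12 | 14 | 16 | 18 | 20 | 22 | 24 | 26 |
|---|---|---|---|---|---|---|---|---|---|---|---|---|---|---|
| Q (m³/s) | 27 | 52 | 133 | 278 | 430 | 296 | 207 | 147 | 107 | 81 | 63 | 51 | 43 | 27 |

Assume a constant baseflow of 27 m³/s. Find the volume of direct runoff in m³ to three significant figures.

V ≈ 1.13 × 10^7 m³

Direct-runoff ordinates (Q − Q_b): 0.0, 25.0, 106.0, 251.0, 403.0, 269.0, 180.0, 120.0, 80.0, 54.0, 36.0, 24.0, 16.0, 0.0 m³/s.
ΣQ_DR = 1564 m³/s.
With Δt = 2 h = 7200 s, V = ΣQ_DR · Δt = 1564 × 7200 = 1.13 × 10^7 m³.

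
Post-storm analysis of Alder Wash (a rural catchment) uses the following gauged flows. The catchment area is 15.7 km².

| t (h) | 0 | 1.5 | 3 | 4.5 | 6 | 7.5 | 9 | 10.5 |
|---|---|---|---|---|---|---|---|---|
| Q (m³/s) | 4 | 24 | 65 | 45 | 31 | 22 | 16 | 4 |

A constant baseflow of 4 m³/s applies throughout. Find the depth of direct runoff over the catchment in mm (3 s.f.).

d ≈ 61.6 mm

Direct runoff: 0.0, 20.0, 61.0, 41.0, 27.0, 18.0, 12.0, 0.0 m³/s; ΣQ_DR = 179.0 m³/s.
V = ΣQ_DR · Δt = 179.0 × 5400 s = 9.666 × 10^5 m³.
Over A = 15.7 km², depth = V / A = 61.6 mm.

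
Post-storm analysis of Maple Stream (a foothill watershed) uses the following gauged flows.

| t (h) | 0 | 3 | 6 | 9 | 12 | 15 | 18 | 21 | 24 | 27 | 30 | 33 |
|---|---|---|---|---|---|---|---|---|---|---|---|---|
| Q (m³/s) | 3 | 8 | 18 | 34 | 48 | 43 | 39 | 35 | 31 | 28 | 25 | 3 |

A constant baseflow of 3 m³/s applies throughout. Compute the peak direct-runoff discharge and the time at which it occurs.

Subtracting baseflow gives direct-runoff ordinates: 0.0, 5.0, 15.0, 31.0, 45.0, 40.0, 36.0, 32.0, 28.0, 25.0, 22.0, 0.0 m³/s.
The maximum is 45.0 m³/s, occurring at the reading for t = 12 h.

Q_p = 45.0 m³/s at t = 12 h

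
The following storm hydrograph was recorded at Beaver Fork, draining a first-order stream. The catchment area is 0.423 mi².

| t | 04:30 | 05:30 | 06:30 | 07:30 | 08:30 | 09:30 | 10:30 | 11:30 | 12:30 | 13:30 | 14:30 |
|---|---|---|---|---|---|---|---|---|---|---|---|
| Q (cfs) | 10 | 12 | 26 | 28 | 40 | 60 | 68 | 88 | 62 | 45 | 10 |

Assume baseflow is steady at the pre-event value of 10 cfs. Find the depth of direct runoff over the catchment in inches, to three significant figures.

Direct runoff: 0.0, 2.0, 16.0, 18.0, 30.0, 50.0, 58.0, 78.0, 52.0, 35.0, 0.0 cfs; ΣQ_DR = 339.0 cfs.
V = ΣQ_DR · Δt = 339.0 × 3600 s = 1.220 × 10^6 ft³.
Over A = 0.423 mi², depth = V / A = 1.24 in.

d ≈ 1.24 in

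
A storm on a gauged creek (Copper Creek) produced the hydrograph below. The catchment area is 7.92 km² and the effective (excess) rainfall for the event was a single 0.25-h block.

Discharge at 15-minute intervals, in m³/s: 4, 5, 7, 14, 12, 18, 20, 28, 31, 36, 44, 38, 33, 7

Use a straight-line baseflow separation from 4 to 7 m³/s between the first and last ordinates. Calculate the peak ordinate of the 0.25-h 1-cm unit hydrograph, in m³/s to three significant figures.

Direct runoff: 0.00, 0.77, 2.54, 9.31, 7.08, 12.85, 14.62, 22.38, 25.15, 29.92, 37.69, 31.46, 26.23, 0.00 m³/s; ΣQ_DR = 220.0 m³/s, peak = 37.69 m³/s.
Runoff depth d = ΣQ_DR·Δt / A = 220.0 × 900 / (7.92 km²) = 25.00 mm.
The 1-cm UH is the DRH scaled by (10 mm)/d, so U_p = 37.69 × 10/25.00 = 15.1 m³/s.

U_p ≈ 15.1 m³/s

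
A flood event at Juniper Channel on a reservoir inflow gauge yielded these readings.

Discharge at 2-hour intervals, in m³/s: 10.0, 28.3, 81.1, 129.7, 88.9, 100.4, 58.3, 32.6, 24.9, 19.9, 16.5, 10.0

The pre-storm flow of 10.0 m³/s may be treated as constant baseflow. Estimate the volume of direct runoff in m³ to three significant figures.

Direct-runoff ordinates (Q − Q_b): 0.0, 18.3, 71.1, 119.7, 78.9, 90.4, 48.3, 22.6, 14.9, 9.9, 6.5, 0.0 m³/s.
ΣQ_DR = 480.6 m³/s.
With Δt = 2 h = 7200 s, V = ΣQ_DR · Δt = 480.6 × 7200 = 3.46 × 10^6 m³.

V ≈ 3.46 × 10^6 m³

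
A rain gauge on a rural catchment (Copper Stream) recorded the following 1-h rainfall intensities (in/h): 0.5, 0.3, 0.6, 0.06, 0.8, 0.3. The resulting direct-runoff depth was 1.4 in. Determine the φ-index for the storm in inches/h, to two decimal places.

Only the 5 blocks with intensity above φ contribute runoff: 0.5, 0.3, 0.6, 0.8, 0.3 in/h.
Σ(I−φ)·Δt = d  ⇒  (0.5+0.3+0.6+0.8+0.3 − 5φ)·1 = 1.4
φ = (2.500 − 1.4/1) / 5 = 0.22 in/h.

φ ≈ 0.22 in/h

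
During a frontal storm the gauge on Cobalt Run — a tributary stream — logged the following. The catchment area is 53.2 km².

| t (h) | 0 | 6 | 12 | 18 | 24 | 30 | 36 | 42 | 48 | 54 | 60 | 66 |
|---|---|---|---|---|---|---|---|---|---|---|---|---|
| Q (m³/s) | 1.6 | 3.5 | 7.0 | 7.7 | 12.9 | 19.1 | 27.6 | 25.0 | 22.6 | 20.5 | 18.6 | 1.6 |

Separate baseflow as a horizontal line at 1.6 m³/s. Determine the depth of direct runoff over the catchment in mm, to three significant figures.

Direct runoff: 0.0, 1.9, 5.4, 6.1, 11.3, 17.5, 26.0, 23.4, 21.0, 18.9, 17.0, 0.0 m³/s; ΣQ_DR = 148.5 m³/s.
V = ΣQ_DR · Δt = 148.5 × 21600 s = 3.208 × 10^6 m³.
Over A = 53.2 km², depth = V / A = 60.3 mm.

d ≈ 60.3 mm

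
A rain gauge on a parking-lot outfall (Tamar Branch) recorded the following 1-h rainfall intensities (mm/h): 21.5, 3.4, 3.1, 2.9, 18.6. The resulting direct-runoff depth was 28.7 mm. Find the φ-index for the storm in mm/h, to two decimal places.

φ ≈ 5.70 mm/h

Only the 2 blocks with intensity above φ contribute runoff: 21.5, 18.6 mm/h.
Σ(I−φ)·Δt = d  ⇒  (21.5+18.6 − 2φ)·1 = 28.7
φ = (40.10 − 28.7/1) / 2 = 5.70 mm/h.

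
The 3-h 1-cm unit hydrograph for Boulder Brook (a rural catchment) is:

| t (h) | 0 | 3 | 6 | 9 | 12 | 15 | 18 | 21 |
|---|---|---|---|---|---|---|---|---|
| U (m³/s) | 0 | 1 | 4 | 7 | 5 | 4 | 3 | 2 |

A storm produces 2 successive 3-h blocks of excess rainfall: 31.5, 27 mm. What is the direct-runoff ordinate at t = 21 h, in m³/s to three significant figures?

Q ≈ 14.4 m³/s

By discrete convolution, Q_j = Σ (P_i / 10 mm) · U_{j−i}.
At t = 21 h (j=7): Q = (31.5/10)·2 + (27/10)·3 = 14.4 m³/s.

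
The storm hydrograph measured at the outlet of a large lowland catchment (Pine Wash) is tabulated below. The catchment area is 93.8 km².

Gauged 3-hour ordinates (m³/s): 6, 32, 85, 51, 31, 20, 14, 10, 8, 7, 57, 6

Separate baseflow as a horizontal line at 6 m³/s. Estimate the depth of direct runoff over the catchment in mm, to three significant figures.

d ≈ 29.4 mm

Direct runoff: 0.0, 26.0, 79.0, 45.0, 25.0, 14.0, 8.0, 4.0, 2.0, 1.0, 51.0, 0.0 m³/s; ΣQ_DR = 255.0 m³/s.
V = ΣQ_DR · Δt = 255.0 × 10800 s = 2.754 × 10^6 m³.
Over A = 93.8 km², depth = V / A = 29.4 mm.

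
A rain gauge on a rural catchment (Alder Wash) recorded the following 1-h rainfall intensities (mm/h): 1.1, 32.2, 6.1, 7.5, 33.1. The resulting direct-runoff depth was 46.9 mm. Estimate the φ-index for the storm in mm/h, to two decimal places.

φ ≈ 9.20 mm/h

Only the 2 blocks with intensity above φ contribute runoff: 32.2, 33.1 mm/h.
Σ(I−φ)·Δt = d  ⇒  (32.2+33.1 − 2φ)·1 = 46.9
φ = (65.30 − 46.9/1) / 2 = 9.20 mm/h.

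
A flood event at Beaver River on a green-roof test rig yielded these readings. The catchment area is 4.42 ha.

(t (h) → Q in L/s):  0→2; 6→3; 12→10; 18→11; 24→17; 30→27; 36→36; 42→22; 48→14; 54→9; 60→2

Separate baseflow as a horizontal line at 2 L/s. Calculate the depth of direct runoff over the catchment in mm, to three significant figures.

d ≈ 64.0 mm

Direct runoff: 0.0, 1.0, 8.0, 9.0, 15.0, 25.0, 34.0, 20.0, 12.0, 7.0, 0.0 L/s; ΣQ_DR = 131.0 L/s.
V = ΣQ_DR · Δt = 131.0 × 21600 s = 2.830 × 10^6 L.
Over A = 4.42 ha, depth = V / A = 64.0 mm.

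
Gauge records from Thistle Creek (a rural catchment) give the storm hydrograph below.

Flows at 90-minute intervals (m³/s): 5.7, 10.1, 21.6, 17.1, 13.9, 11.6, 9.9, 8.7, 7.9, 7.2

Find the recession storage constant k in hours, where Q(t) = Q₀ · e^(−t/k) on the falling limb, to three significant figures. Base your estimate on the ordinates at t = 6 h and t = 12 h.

k ≈ 10.6 h

On the falling limb, Q drops from 13.9 to 7.9 m³/s between t = 6 h and t = 12 h (Δt = 6 h).
k = −Δt / ln(Q₂/Q₁) = −6 / ln(7.9/13.9) = 10.6 h.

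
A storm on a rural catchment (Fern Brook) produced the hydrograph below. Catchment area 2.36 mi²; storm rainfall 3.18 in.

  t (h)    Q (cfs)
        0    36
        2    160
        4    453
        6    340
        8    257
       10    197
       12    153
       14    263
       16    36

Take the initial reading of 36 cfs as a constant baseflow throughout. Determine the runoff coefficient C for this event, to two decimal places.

C ≈ 0.65

ΣQ_DR = 1571 cfs; V = ΣQ_DR·Δt = 1.131 × 10^7 ft³.
Runoff depth d = V / A = 2.063 in.
C = d / P = 2.063 / 3.18 = 0.65.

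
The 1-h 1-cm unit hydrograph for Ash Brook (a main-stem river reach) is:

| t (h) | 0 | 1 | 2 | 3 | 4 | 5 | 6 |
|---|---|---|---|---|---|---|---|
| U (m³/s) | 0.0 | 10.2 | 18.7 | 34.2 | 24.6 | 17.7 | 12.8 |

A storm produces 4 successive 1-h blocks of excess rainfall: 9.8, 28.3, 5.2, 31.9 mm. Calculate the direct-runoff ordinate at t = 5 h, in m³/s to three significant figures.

By discrete convolution, Q_j = Σ (P_i / 10 mm) · U_{j−i}.
At t = 5 h (j=5): Q = (9.8/10)·17.7 + (28.3/10)·24.6 + (5.2/10)·34.2 + (31.9/10)·18.7 = 164 m³/s.

Q ≈ 164 m³/s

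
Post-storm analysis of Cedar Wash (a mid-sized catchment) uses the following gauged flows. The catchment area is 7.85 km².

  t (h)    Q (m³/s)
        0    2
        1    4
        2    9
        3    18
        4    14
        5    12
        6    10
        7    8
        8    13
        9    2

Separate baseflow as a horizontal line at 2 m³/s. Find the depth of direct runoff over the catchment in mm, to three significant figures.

Direct runoff: 0.0, 2.0, 7.0, 16.0, 12.0, 10.0, 8.0, 6.0, 11.0, 0.0 m³/s; ΣQ_DR = 72.00 m³/s.
V = ΣQ_DR · Δt = 72.00 × 3600 s = 2.592 × 10^5 m³.
Over A = 7.85 km², depth = V / A = 33.0 mm.

d ≈ 33.0 mm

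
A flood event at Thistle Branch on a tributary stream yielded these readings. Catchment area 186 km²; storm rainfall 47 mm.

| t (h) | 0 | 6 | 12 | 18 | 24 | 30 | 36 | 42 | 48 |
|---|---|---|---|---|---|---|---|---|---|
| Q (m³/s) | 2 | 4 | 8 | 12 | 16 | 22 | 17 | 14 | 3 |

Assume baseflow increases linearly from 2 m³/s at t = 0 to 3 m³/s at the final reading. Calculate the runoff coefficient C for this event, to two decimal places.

C ≈ 0.19

ΣQ_DR = 75.50 m³/s; V = ΣQ_DR·Δt = 1.631 × 10^6 m³.
Runoff depth d = V / A = 8.768 mm.
C = d / P = 8.768 / 47 = 0.19.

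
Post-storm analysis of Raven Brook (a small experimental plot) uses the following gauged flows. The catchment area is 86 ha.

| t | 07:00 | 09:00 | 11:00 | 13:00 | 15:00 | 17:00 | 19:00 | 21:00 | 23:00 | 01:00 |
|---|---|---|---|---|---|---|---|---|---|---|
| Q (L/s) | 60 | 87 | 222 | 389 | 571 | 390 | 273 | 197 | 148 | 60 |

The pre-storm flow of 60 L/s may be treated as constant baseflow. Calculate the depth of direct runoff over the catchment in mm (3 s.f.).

d ≈ 15.0 mm

Direct runoff: 0.0, 27.0, 162.0, 329.0, 511.0, 330.0, 213.0, 137.0, 88.0, 0.0 L/s; ΣQ_DR = 1797 L/s.
V = ΣQ_DR · Δt = 1797 × 7200 s = 1.294 × 10^7 L.
Over A = 86 ha, depth = V / A = 15.0 mm.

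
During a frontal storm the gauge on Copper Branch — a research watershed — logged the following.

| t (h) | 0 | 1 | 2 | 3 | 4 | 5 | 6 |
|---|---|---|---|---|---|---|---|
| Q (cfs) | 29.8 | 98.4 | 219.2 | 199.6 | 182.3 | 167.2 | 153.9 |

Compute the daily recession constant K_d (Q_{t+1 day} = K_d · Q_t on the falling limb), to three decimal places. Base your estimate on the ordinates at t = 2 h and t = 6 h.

K_d ≈ 0.120

Between t = 2 h and t = 6 h the flow falls from 219.2 to 153.9 cfs over 4×1 h = 4 h.
Per-interval ratio K = (153.9/219.2)^(1/4) = 0.9154; K_d = K^(24/1) = 0.120.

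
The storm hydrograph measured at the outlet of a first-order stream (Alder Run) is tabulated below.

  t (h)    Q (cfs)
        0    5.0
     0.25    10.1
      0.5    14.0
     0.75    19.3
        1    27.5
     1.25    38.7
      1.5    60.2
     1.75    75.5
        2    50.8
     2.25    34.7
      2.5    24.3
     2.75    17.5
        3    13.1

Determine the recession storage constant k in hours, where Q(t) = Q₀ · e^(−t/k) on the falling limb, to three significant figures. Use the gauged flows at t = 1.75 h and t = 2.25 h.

On the falling limb, Q drops from 75.5 to 34.7 cfs between t = 1.75 h and t = 2.25 h (Δt = 0.5 h).
k = −Δt / ln(Q₂/Q₁) = −0.5 / ln(34.7/75.5) = 0.643 h.

k ≈ 0.643 h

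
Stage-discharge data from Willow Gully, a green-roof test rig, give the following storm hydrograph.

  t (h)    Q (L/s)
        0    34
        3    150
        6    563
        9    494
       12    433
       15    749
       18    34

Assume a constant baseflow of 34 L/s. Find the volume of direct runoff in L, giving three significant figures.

V ≈ 2.40 × 10^7 L

Direct-runoff ordinates (Q − Q_b): 0.0, 116.0, 529.0, 460.0, 399.0, 715.0, 0.0 L/s.
ΣQ_DR = 2219 L/s.
With Δt = 3 h = 10800 s, V = ΣQ_DR · Δt = 2219 × 10800 = 2.40 × 10^7 L.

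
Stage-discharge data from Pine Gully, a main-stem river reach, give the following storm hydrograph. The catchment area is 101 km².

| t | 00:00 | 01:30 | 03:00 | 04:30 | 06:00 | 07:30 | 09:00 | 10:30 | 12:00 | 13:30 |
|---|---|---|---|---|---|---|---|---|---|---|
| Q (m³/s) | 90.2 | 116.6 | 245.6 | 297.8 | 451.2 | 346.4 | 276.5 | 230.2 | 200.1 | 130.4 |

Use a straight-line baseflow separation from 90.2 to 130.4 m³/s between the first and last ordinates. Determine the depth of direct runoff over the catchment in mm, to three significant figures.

Direct runoff: 0.00, 21.93, 146.47, 194.20, 343.13, 233.87, 159.50, 108.73, 74.17, 0.00 m³/s; ΣQ_DR = 1282 m³/s.
V = ΣQ_DR · Δt = 1282 × 5400 s = 6.923 × 10^6 m³.
Over A = 101 km², depth = V / A = 68.5 mm.

d ≈ 68.5 mm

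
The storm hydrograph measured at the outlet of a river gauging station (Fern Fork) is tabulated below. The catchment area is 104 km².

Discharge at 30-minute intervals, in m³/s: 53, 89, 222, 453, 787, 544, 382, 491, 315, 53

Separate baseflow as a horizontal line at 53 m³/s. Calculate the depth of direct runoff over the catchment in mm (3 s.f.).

Direct runoff: 0.0, 36.0, 169.0, 400.0, 734.0, 491.0, 329.0, 438.0, 262.0, 0.0 m³/s; ΣQ_DR = 2859 m³/s.
V = ΣQ_DR · Δt = 2859 × 1800 s = 5.146 × 10^6 m³.
Over A = 104 km², depth = V / A = 49.5 mm.

d ≈ 49.5 mm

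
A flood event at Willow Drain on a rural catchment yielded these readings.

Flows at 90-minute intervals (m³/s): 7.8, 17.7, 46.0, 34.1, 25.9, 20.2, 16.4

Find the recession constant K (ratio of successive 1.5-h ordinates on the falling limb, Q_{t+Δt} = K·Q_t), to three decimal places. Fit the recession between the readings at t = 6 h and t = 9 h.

Using the recession-limb readings at t = 6 h and t = 9 h: Q falls from 25.9 to 16.4 m³/s over 2 intervals.
K = (Q₂/Q₁)^(1/2) = (16.4/25.9)^(1/2) = 0.796.

K ≈ 0.796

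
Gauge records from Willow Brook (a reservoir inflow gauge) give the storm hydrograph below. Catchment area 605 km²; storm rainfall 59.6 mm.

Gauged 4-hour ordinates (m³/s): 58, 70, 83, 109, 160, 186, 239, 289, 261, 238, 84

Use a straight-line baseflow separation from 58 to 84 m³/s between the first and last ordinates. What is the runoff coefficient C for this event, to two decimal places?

C ≈ 0.40

ΣQ_DR = 996.0 m³/s; V = ΣQ_DR·Δt = 1.434 × 10^7 m³.
Runoff depth d = V / A = 23.71 mm.
C = d / P = 23.71 / 59.6 = 0.40.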